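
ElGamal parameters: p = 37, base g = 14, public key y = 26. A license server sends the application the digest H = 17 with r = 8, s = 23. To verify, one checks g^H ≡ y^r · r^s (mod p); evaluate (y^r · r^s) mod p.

26^2 = 676 ≡ 10
26^4 ≡ 10^2 = 100 ≡ 26
26^8 ≡ 26^2 = 676 ≡ 10
8^2 = 64 ≡ 27
8^4 ≡ 27^2 = 729 ≡ 26
8^8 ≡ 26^2 = 676 ≡ 10
8^16 ≡ 10^2 = 100 ≡ 26
23 = 16 + 4 + 2 + 1, so 8^23 ≡ 26·26·27·8 ≡ 14 (mod 37)
y^r · r^s ≡ 10·14 = 140 ≡ 29 (mod 37)

29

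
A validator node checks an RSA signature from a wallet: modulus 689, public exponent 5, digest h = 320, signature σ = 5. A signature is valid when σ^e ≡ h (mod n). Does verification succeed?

fails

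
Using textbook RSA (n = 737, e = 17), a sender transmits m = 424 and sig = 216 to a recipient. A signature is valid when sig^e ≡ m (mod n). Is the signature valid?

sig^2 ≡ 216^2 = 46656 ≡ 225
sig^4 ≡ 225^2 = 50625 ≡ 509
sig^8 ≡ 509^2 = 259081 ≡ 394
sig^16 ≡ 394^2 = 155236 ≡ 466
17 = 16 + 1, so sig^17 ≡ 466·216 ≡ 424 (mod 737)
Since 424 equals the digest 424, verification succeeds.

valid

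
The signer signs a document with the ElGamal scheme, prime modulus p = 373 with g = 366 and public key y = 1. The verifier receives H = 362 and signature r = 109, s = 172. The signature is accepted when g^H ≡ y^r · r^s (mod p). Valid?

no

Left side g^H mod p:
366^2 = 133956 ≡ 49
366^4 ≡ 49^2 = 2401 ≡ 163
366^8 ≡ 163^2 = 26569 ≡ 86
366^16 ≡ 86^2 = 7396 ≡ 309
366^32 ≡ 309^2 = 95481 ≡ 366
366^64 ≡ 366^2 = 133956 ≡ 49
366^128 ≡ 49^2 = 2401 ≡ 163
366^256 ≡ 163^2 = 26569 ≡ 86
362 = 256 + 64 + 32 + 8 + 2, so 366^362 ≡ 86·49·366·86·49 ≡ 289 (mod 373)
Right side y^r · r^s mod p:
1^2 = 1
1^4 ≡ 1^2 = 1
1^8 ≡ 1^2 = 1
1^16 ≡ 1^2 = 1
1^32 ≡ 1^2 = 1
1^64 ≡ 1^2 = 1
109 = 64 + 32 + 8 + 4 + 1, so 1^109 ≡ 1·1·1·1·1 ≡ 1 (mod 373)
109^2 = 11881 ≡ 318
109^4 ≡ 318^2 = 101124 ≡ 41
109^8 ≡ 41^2 = 1681 ≡ 189
109^16 ≡ 189^2 = 35721 ≡ 286
109^32 ≡ 286^2 = 81796 ≡ 109
109^64 ≡ 109^2 = 11881 ≡ 318
109^128 ≡ 318^2 = 101124 ≡ 41
172 = 128 + 32 + 8 + 4, so 109^172 ≡ 41·109·189·41 ≡ 215 (mod 373)
1·215 = 215 ≡ 215 (mod 373)
289 ≠ 215, so verification fails.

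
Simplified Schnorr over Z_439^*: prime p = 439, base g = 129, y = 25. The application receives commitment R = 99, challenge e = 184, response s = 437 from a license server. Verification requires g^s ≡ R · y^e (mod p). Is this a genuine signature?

genuine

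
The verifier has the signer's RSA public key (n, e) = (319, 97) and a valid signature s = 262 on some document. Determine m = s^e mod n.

s^2 ≡ 262^2 = 68644 ≡ 59
s^4 ≡ 59^2 = 3481 ≡ 291
s^8 ≡ 291^2 = 84681 ≡ 146
s^16 ≡ 146^2 = 21316 ≡ 262
s^32 ≡ 262^2 = 68644 ≡ 59
s^64 ≡ 59^2 = 3481 ≡ 291
97 = 64 + 32 + 1, so s^97 ≡ 291·59·262 ≡ 59 (mod 319)

59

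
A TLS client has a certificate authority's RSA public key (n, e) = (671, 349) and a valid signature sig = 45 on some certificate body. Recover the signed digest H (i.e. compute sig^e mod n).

100

Squares mod 671: sig^1≡45, sig^2≡12, sig^4≡144, sig^8≡606, sig^16≡199, sig^32≡12, sig^64≡144, sig^128≡606, sig^256≡199
349 = 256 + 64 + 16 + 8 + 4 + 1, so sig^349 ≡ 199·144·199·606·144·45 ≡ 100 (mod 671)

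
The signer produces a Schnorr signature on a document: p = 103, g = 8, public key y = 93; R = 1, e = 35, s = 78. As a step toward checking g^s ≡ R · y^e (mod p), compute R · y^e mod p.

93

93^35 mod 103 = 93
R · y^e ≡ 1·93 = 93 ≡ 93 (mod 103)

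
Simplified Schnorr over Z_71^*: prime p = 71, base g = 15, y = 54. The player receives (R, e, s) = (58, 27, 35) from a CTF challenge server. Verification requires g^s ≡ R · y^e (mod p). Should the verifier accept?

reject

g^s mod p:
15^2 = 225 ≡ 12
15^4 ≡ 12^2 = 144 ≡ 2
15^8 ≡ 2^2 = 4
15^16 ≡ 4^2 = 16
15^32 ≡ 16^2 = 256 ≡ 43
35 = 32 + 2 + 1, so 15^35 ≡ 43·12·15 ≡ 1 (mod 71)
R · y^e mod p:
54^2 = 2916 ≡ 5
54^4 ≡ 5^2 = 25
54^8 ≡ 25^2 = 625 ≡ 57
54^16 ≡ 57^2 = 3249 ≡ 54
27 = 16 + 8 + 2 + 1, so 54^27 ≡ 54·57·5·54 ≡ 5 (mod 71)
58·5 = 290 ≡ 6 (mod 71)
1 ≠ 6; the check fails.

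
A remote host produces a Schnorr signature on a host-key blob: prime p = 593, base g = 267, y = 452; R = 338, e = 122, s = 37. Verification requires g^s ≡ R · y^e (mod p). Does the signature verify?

verifies

g^s mod p:
267^2 = 71289 ≡ 129
267^4 ≡ 129^2 = 16641 ≡ 37
267^8 ≡ 37^2 = 1369 ≡ 183
267^16 ≡ 183^2 = 33489 ≡ 281
267^32 ≡ 281^2 = 78961 ≡ 92
37 = 32 + 4 + 1, so 267^37 ≡ 92·37·267 ≡ 392 (mod 593)
R · y^e mod p:
452^2 = 204304 ≡ 312
452^4 ≡ 312^2 = 97344 ≡ 92
452^8 ≡ 92^2 = 8464 ≡ 162
452^16 ≡ 162^2 = 26244 ≡ 152
452^32 ≡ 152^2 = 23104 ≡ 570
452^64 ≡ 570^2 = 324900 ≡ 529
122 = 64 + 32 + 16 + 8 + 2, so 452^122 ≡ 529·570·152·162·312 ≡ 531 (mod 593)
338·531 = 179478 ≡ 392 (mod 593)
392 ≡ 392 (mod 593); signature holds.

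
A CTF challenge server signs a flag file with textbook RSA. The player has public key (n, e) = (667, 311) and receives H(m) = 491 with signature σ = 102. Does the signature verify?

does not verify

σ^2 ≡ 102^2 = 10404 ≡ 399
σ^4 ≡ 399^2 = 159201 ≡ 455
σ^8 ≡ 455^2 = 207025 ≡ 255
σ^16 ≡ 255^2 = 65025 ≡ 326
σ^32 ≡ 326^2 = 106276 ≡ 223
σ^64 ≡ 223^2 = 49729 ≡ 371
σ^128 ≡ 371^2 = 137641 ≡ 239
σ^256 ≡ 239^2 = 57121 ≡ 426
311 = 256 + 32 + 16 + 4 + 2 + 1, so σ^311 ≡ 426·223·326·455·399·102 ≡ 11 (mod 667)
σ^311 mod 667 = 11, but H(m) = 491.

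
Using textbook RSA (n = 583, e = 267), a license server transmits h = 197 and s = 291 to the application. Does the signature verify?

Squares mod 583: s^1≡291, s^2≡146, s^4≡328, s^8≡312, s^16≡566, s^32≡289, s^64≡152, s^128≡367, s^256≡16
267 = 256 + 8 + 2 + 1, so s^267 ≡ 16·312·146·291 ≡ 542 (mod 583)
The recovered value 542 does not match the digest 197.

does not verify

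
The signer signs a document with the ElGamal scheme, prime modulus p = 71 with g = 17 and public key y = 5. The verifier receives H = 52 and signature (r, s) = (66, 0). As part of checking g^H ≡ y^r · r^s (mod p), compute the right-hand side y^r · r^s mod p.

5^2 = 25
5^4 ≡ 25^2 = 625 ≡ 57
5^8 ≡ 57^2 = 3249 ≡ 54
5^16 ≡ 54^2 = 2916 ≡ 5
5^32 ≡ 5^2 = 25
5^64 ≡ 25^2 = 625 ≡ 57
66 = 64 + 2, so 5^66 ≡ 57·25 ≡ 5 (mod 71)
66^0 mod 71 = 1
y^r · r^s ≡ 5·1 = 5 ≡ 5 (mod 71)

5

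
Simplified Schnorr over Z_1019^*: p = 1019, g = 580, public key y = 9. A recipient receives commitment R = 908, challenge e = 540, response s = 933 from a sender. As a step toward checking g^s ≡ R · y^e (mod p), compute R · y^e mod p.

Squares mod 1019: 9^1≡9, 9^2≡81, 9^4≡447, 9^8≡85, 9^16≡92, 9^32≡312, 9^64≡539, 9^128≡106, 9^256≡27, 9^512≡729
540 = 512 + 16 + 8 + 4, so 9^540 ≡ 729·92·85·447 ≡ 714 (mod 1019)
R · y^e ≡ 908·714 = 648312 ≡ 228 (mod 1019)

228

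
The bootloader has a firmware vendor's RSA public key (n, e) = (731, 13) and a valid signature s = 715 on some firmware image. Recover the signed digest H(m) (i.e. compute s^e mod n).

s^13 mod 731 = 137

137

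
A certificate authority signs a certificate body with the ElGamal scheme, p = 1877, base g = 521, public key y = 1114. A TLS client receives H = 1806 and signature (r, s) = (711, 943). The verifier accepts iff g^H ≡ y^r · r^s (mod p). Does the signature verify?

Left side g^H mod p:
521^2 = 271441 ≡ 1153
521^4 ≡ 1153^2 = 1329409 ≡ 493
521^8 ≡ 493^2 = 243049 ≡ 916
521^16 ≡ 916^2 = 839056 ≡ 37
521^32 ≡ 37^2 = 1369
521^64 ≡ 1369^2 = 1874161 ≡ 915
521^128 ≡ 915^2 = 837225 ≡ 83
521^256 ≡ 83^2 = 6889 ≡ 1258
521^512 ≡ 1258^2 = 1582564 ≡ 253
521^1024 ≡ 253^2 = 64009 ≡ 191
1806 = 1024 + 512 + 256 + 8 + 4 + 2, so 521^1806 ≡ 191·253·1258·916·493·1153 ≡ 1297 (mod 1877)
Right side y^r · r^s mod p:
1114^2 = 1240996 ≡ 299
1114^4 ≡ 299^2 = 89401 ≡ 1182
1114^8 ≡ 1182^2 = 1397124 ≡ 636
1114^16 ≡ 636^2 = 404496 ≡ 941
1114^32 ≡ 941^2 = 885481 ≡ 1414
1114^64 ≡ 1414^2 = 1999396 ≡ 391
1114^128 ≡ 391^2 = 152881 ≡ 844
1114^256 ≡ 844^2 = 712336 ≡ 953
1114^512 ≡ 953^2 = 908209 ≡ 1618
711 = 512 + 128 + 64 + 4 + 2 + 1, so 1114^711 ≡ 1618·844·391·1182·299·1114 ≡ 708 (mod 1877)
711^2 = 505521 ≡ 608
711^4 ≡ 608^2 = 369664 ≡ 1772
711^8 ≡ 1772^2 = 3139984 ≡ 1640
711^16 ≡ 1640^2 = 2689600 ≡ 1736
711^32 ≡ 1736^2 = 3013696 ≡ 1111
711^64 ≡ 1111^2 = 1234321 ≡ 1132
711^128 ≡ 1132^2 = 1281424 ≡ 1310
711^256 ≡ 1310^2 = 1716100 ≡ 522
711^512 ≡ 522^2 = 272484 ≡ 319
943 = 512 + 256 + 128 + 32 + 8 + 4 + 2 + 1, so 711^943 ≡ 319·522·1310·1111·1640·1772·608·711 ≡ 1452 (mod 1877)
708·1452 = 1028016 ≡ 1297 (mod 1877)
1297 ≡ 1297 (mod 1877), so the signature is genuine.

verifies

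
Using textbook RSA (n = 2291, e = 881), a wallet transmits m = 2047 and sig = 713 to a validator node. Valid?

Squares mod 2291: sig^1≡713, sig^2≡2058, sig^4≡1596, sig^8≡1915, sig^16≡1625, sig^32≡1393, sig^64≡2263, sig^128≡784, sig^256≡668, sig^512≡1770
881 = 512 + 256 + 64 + 32 + 16 + 1, so sig^881 ≡ 1770·668·2263·1393·1625·713 ≡ 2047 (mod 2291)
sig^881 mod 2291 = 2047 matches m.

yes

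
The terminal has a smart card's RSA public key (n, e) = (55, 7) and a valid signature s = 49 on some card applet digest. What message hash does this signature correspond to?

14

s^7 mod 55 = 14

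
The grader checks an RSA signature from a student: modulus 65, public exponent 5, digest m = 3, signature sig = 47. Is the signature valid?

invalid

sig^2 ≡ 47^2 = 2209 ≡ 64
sig^4 ≡ 64^2 = 4096 ≡ 1
5 = 4 + 1, so sig^5 ≡ 1·47 ≡ 47 (mod 65)
The recovered value 47 does not match the digest 3.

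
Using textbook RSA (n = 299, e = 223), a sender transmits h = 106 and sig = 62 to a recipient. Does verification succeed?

Squares mod 299: sig^1≡62, sig^2≡256, sig^4≡55, sig^8≡35, sig^16≡29, sig^32≡243, sig^64≡146, sig^128≡87
223 = 128 + 64 + 16 + 8 + 4 + 2 + 1, so sig^223 ≡ 87·146·29·35·55·256·62 ≡ 140 (mod 299)
140 ≠ 106, so verification fails.

fails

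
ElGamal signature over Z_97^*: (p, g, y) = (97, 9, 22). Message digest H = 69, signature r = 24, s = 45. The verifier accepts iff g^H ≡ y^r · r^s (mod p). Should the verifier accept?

Left side g^H mod p:
Squares mod 97: 9^1≡9, 9^2≡81, 9^4≡62, 9^8≡61, 9^16≡35, 9^32≡61, 9^64≡35
69 = 64 + 4 + 1, so 9^69 ≡ 35·62·9 ≡ 33 (mod 97)
Right side y^r · r^s mod p:
Squares mod 97: 22^1≡22, 22^2≡96, 22^4≡1, 22^8≡1, 22^16≡1
24 = 16 + 8, so 22^24 ≡ 1·1 ≡ 1 (mod 97)
Squares mod 97: 24^1≡24, 24^2≡91, 24^4≡36, 24^8≡35, 24^16≡61, 24^32≡35
45 = 32 + 8 + 4 + 1, so 24^45 ≡ 35·35·36·24 ≡ 33 (mod 97)
1·33 = 33 ≡ 33 (mod 97)
33 ≡ 33 (mod 97), so the signature is genuine.

accept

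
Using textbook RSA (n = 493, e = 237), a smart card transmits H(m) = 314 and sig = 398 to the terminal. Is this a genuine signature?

sig^2 ≡ 398^2 = 158404 ≡ 151
sig^4 ≡ 151^2 = 22801 ≡ 123
sig^8 ≡ 123^2 = 15129 ≡ 339
sig^16 ≡ 339^2 = 114921 ≡ 52
sig^32 ≡ 52^2 = 2704 ≡ 239
sig^64 ≡ 239^2 = 57121 ≡ 426
sig^128 ≡ 426^2 = 181476 ≡ 52
237 = 128 + 64 + 32 + 8 + 4 + 1, so sig^237 ≡ 52·426·239·339·123·398 ≡ 40 (mod 493)
The recovered value 40 does not match the digest 314.

forged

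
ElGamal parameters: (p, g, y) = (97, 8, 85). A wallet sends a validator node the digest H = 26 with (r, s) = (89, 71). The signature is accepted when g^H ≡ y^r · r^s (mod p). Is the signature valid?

Left side g^H mod p:
Squares mod 97: 8^1≡8, 8^2≡64, 8^4≡22, 8^8≡96, 8^16≡1
26 = 16 + 8 + 2, so 8^26 ≡ 1·96·64 ≡ 33 (mod 97)
Right side y^r · r^s mod p:
Squares mod 97: 85^1≡85, 85^2≡47, 85^4≡75, 85^8≡96, 85^16≡1, 85^32≡1, 85^64≡1
89 = 64 + 16 + 8 + 1, so 85^89 ≡ 1·1·96·85 ≡ 12 (mod 97)
Squares mod 97: 89^1≡89, 89^2≡64, 89^4≡22, 89^8≡96, 89^16≡1, 89^32≡1, 89^64≡1
71 = 64 + 4 + 2 + 1, so 89^71 ≡ 1·22·64·89 ≡ 85 (mod 97)
12·85 = 1020 ≡ 50 (mod 97)
33 ≠ 50, so verification fails.

invalid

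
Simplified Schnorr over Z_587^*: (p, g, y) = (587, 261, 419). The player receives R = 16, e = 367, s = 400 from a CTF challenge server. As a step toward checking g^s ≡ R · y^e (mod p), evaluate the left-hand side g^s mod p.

552

Squares mod 587: 261^1≡261, 261^2≡29, 261^4≡254, 261^8≡533, 261^16≡568, 261^32≡361, 261^64≡7, 261^128≡49, 261^256≡53
400 = 256 + 128 + 16, so 261^400 ≡ 53·49·568 ≡ 552 (mod 587)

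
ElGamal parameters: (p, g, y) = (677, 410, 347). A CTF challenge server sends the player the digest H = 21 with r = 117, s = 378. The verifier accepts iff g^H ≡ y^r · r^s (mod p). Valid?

Left side g^H mod p:
410^2 = 168100 ≡ 204
410^4 ≡ 204^2 = 41616 ≡ 319
410^8 ≡ 319^2 = 101761 ≡ 211
410^16 ≡ 211^2 = 44521 ≡ 516
21 = 16 + 4 + 1, so 410^21 ≡ 516·319·410 ≡ 218 (mod 677)
Right side y^r · r^s mod p:
347^2 = 120409 ≡ 580
347^4 ≡ 580^2 = 336400 ≡ 608
347^8 ≡ 608^2 = 369664 ≡ 22
347^16 ≡ 22^2 = 484
347^32 ≡ 484^2 = 234256 ≡ 14
347^64 ≡ 14^2 = 196
117 = 64 + 32 + 16 + 4 + 1, so 347^117 ≡ 196·14·484·608·347 ≡ 139 (mod 677)
117^2 = 13689 ≡ 149
117^4 ≡ 149^2 = 22201 ≡ 537
117^8 ≡ 537^2 = 288369 ≡ 644
117^16 ≡ 644^2 = 414736 ≡ 412
117^32 ≡ 412^2 = 169744 ≡ 494
117^64 ≡ 494^2 = 244036 ≡ 316
117^128 ≡ 316^2 = 99856 ≡ 337
117^256 ≡ 337^2 = 113569 ≡ 510
378 = 256 + 64 + 32 + 16 + 8 + 2, so 117^378 ≡ 510·316·494·412·644·149 ≡ 623 (mod 677)
139·623 = 86597 ≡ 618 (mod 677)
218 ≠ 618, so verification fails.

no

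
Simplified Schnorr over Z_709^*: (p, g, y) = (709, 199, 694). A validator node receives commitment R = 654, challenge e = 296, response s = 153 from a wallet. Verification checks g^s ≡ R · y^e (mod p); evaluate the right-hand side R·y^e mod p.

Squares mod 709: 694^1≡694, 694^2≡225, 694^4≡286, 694^8≡261, 694^16≡57, 694^32≡413, 694^64≡409, 694^128≡666, 694^256≡431
296 = 256 + 32 + 8, so 694^296 ≡ 431·413·261 ≡ 140 (mod 709)
R · y^e ≡ 654·140 = 91560 ≡ 99 (mod 709)

99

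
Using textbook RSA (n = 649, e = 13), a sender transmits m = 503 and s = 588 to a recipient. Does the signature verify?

does not verify

Squares mod 649: s^1≡588, s^2≡476, s^4≡75, s^8≡433
13 = 8 + 4 + 1, so s^13 ≡ 433·75·588 ≡ 422 (mod 649)
The recovered value 422 does not match the digest 503.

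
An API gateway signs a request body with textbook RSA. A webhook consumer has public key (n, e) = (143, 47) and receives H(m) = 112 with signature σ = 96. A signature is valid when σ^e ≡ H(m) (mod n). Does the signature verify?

Squares mod 143: σ^1≡96, σ^2≡64, σ^4≡92, σ^8≡27, σ^16≡14, σ^32≡53
47 = 32 + 8 + 4 + 2 + 1, so σ^47 ≡ 53·27·92·64·96 ≡ 112 (mod 143)
112 = H(m), so the signature checks out.

verifies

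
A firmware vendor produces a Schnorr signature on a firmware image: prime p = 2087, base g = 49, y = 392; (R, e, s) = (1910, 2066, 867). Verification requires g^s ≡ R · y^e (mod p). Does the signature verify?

does not verify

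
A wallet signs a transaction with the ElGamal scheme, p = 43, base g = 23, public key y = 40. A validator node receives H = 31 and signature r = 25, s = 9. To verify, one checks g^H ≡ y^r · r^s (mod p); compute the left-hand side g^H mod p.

31

Squares mod 43: 23^1≡23, 23^2≡13, 23^4≡40, 23^8≡9, 23^16≡38
31 = 16 + 8 + 4 + 2 + 1, so 23^31 ≡ 38·9·40·13·23 ≡ 31 (mod 43)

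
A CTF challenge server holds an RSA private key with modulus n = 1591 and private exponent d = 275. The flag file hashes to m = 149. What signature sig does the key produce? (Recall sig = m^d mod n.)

1148

Squares mod 1591: m^1≡149, m^2≡1518, m^4≡556, m^8≡482, m^16≡38, m^32≡1444, m^64≡926, m^128≡1518, m^256≡556
275 = 256 + 16 + 2 + 1, so m^275 ≡ 556·38·1518·149 ≡ 1148 (mod 1591)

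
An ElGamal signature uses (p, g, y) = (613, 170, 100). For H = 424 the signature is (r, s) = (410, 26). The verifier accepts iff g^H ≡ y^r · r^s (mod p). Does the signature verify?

verifies

Left side g^H mod p:
170^2 = 28900 ≡ 89
170^4 ≡ 89^2 = 7921 ≡ 565
170^8 ≡ 565^2 = 319225 ≡ 465
170^16 ≡ 465^2 = 216225 ≡ 449
170^32 ≡ 449^2 = 201601 ≡ 537
170^64 ≡ 537^2 = 288369 ≡ 259
170^128 ≡ 259^2 = 67081 ≡ 264
170^256 ≡ 264^2 = 69696 ≡ 427
424 = 256 + 128 + 32 + 8, so 170^424 ≡ 427·264·537·465 ≡ 403 (mod 613)
Right side y^r · r^s mod p:
100^2 = 10000 ≡ 192
100^4 ≡ 192^2 = 36864 ≡ 84
100^8 ≡ 84^2 = 7056 ≡ 313
100^16 ≡ 313^2 = 97969 ≡ 502
100^32 ≡ 502^2 = 252004 ≡ 61
100^64 ≡ 61^2 = 3721 ≡ 43
100^128 ≡ 43^2 = 1849 ≡ 10
100^256 ≡ 10^2 = 100
410 = 256 + 128 + 16 + 8 + 2, so 100^410 ≡ 100·10·502·313·192 ≡ 192 (mod 613)
410^2 = 168100 ≡ 138
410^4 ≡ 138^2 = 19044 ≡ 41
410^8 ≡ 41^2 = 1681 ≡ 455
410^16 ≡ 455^2 = 207025 ≡ 444
26 = 16 + 8 + 2, so 410^26 ≡ 444·455·138 ≡ 133 (mod 613)
192·133 = 25536 ≡ 403 (mod 613)
403 ≡ 403 (mod 613), so the signature is genuine.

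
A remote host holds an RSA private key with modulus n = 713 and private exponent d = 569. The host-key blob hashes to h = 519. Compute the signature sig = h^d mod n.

554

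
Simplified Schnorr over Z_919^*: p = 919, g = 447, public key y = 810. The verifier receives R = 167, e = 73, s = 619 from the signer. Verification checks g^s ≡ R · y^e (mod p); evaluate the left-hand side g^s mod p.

304

447^2 = 199809 ≡ 386
447^4 ≡ 386^2 = 148996 ≡ 118
447^8 ≡ 118^2 = 13924 ≡ 139
447^16 ≡ 139^2 = 19321 ≡ 22
447^32 ≡ 22^2 = 484
447^64 ≡ 484^2 = 234256 ≡ 830
447^128 ≡ 830^2 = 688900 ≡ 569
447^256 ≡ 569^2 = 323761 ≡ 273
447^512 ≡ 273^2 = 74529 ≡ 90
619 = 512 + 64 + 32 + 8 + 2 + 1, so 447^619 ≡ 90·830·484·139·386·447 ≡ 304 (mod 919)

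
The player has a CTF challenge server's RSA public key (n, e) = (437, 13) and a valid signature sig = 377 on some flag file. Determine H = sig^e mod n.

81

sig^2 ≡ 377^2 = 142129 ≡ 104
sig^4 ≡ 104^2 = 10816 ≡ 328
sig^8 ≡ 328^2 = 107584 ≡ 82
13 = 8 + 4 + 1, so sig^13 ≡ 82·328·377 ≡ 81 (mod 437)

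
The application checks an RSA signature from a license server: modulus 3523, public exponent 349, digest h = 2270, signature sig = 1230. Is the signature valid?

Squares mod 3523: sig^1≡1230, sig^2≡1533, sig^4≡248, sig^8≡1613, sig^16≡1795, sig^32≡2003, sig^64≡2835, sig^128≡1262, sig^256≡248
349 = 256 + 64 + 16 + 8 + 4 + 1, so sig^349 ≡ 248·2835·1795·1613·248·1230 ≡ 2270 (mod 3523)
sig^349 mod 3523 = 2270 matches h.

valid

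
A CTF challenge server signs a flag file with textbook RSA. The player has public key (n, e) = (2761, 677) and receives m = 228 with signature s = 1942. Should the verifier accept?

s^2 ≡ 1942^2 = 3771364 ≡ 2599
s^4 ≡ 2599^2 = 6754801 ≡ 1395
s^8 ≡ 1395^2 = 1946025 ≡ 2281
s^16 ≡ 2281^2 = 5202961 ≡ 1237
s^32 ≡ 1237^2 = 1530169 ≡ 575
s^64 ≡ 575^2 = 330625 ≡ 2066
s^128 ≡ 2066^2 = 4268356 ≡ 2611
s^256 ≡ 2611^2 = 6817321 ≡ 412
s^512 ≡ 412^2 = 169744 ≡ 1323
677 = 512 + 128 + 32 + 4 + 1, so s^677 ≡ 1323·2611·575·1395·1942 ≡ 228 (mod 2761)
s^677 mod 2761 = 228 matches m.

accept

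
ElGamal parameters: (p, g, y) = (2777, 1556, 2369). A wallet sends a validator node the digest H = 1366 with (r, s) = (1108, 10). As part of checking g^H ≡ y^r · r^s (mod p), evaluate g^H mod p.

2073

1556^2 = 2421136 ≡ 2369
1556^4 ≡ 2369^2 = 5612161 ≡ 2621
1556^8 ≡ 2621^2 = 6869641 ≡ 2120
1556^16 ≡ 2120^2 = 4494400 ≡ 1214
1556^32 ≡ 1214^2 = 1473796 ≡ 1986
1556^64 ≡ 1986^2 = 3944196 ≡ 856
1556^128 ≡ 856^2 = 732736 ≡ 2385
1556^256 ≡ 2385^2 = 5688225 ≡ 929
1556^512 ≡ 929^2 = 863041 ≡ 2171
1556^1024 ≡ 2171^2 = 4713241 ≡ 672
1366 = 1024 + 256 + 64 + 16 + 4 + 2, so 1556^1366 ≡ 672·929·856·1214·2621·2369 ≡ 2073 (mod 2777)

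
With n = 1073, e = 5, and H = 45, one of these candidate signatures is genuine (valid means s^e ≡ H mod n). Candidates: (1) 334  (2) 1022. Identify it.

2

Candidate 1: Squares mod 1073: 334^1≡334, 334^2≡1037, 334^4≡223; 5 = 4 + 1, so 334^5 ≡ 223·334 ≡ 445 (mod 1073)
Candidate 2: Squares mod 1073: 1022^1≡1022, 1022^2≡455, 1022^4≡1009; 5 = 4 + 1, so 1022^5 ≡ 1009·1022 ≡ 45 (mod 1073)
  → matches H = 45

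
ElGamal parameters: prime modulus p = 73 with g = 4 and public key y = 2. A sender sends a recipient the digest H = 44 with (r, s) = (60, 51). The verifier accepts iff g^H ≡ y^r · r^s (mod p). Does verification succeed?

fails

Left side g^H mod p:
4^44 mod 73 = 55
Right side y^r · r^s mod p:
2^60 mod 73 = 64
60^51 mod 73 = 17
64·17 = 1088 ≡ 66 (mod 73)
55 ≠ 66, so verification fails.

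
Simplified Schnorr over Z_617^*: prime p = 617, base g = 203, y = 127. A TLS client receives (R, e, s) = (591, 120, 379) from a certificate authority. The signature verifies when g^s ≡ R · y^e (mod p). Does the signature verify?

g^s mod p:
203^2 = 41209 ≡ 487
203^4 ≡ 487^2 = 237169 ≡ 241
203^8 ≡ 241^2 = 58081 ≡ 83
203^16 ≡ 83^2 = 6889 ≡ 102
203^32 ≡ 102^2 = 10404 ≡ 532
203^64 ≡ 532^2 = 283024 ≡ 438
203^128 ≡ 438^2 = 191844 ≡ 574
203^256 ≡ 574^2 = 329476 ≡ 615
379 = 256 + 64 + 32 + 16 + 8 + 2 + 1, so 203^379 ≡ 615·438·532·102·83·487·203 ≡ 213 (mod 617)
R · y^e mod p:
127^2 = 16129 ≡ 87
127^4 ≡ 87^2 = 7569 ≡ 165
127^8 ≡ 165^2 = 27225 ≡ 77
127^16 ≡ 77^2 = 5929 ≡ 376
127^32 ≡ 376^2 = 141376 ≡ 83
127^64 ≡ 83^2 = 6889 ≡ 102
120 = 64 + 32 + 16 + 8, so 127^120 ≡ 102·83·376·77 ≡ 63 (mod 617)
591·63 = 37233 ≡ 213 (mod 617)
213 ≡ 213 (mod 617); signature holds.

verifies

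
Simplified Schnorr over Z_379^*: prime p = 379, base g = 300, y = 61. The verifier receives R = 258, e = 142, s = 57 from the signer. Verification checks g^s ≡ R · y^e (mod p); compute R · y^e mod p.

61^2 = 3721 ≡ 310
61^4 ≡ 310^2 = 96100 ≡ 213
61^8 ≡ 213^2 = 45369 ≡ 268
61^16 ≡ 268^2 = 71824 ≡ 193
61^32 ≡ 193^2 = 37249 ≡ 107
61^64 ≡ 107^2 = 11449 ≡ 79
61^128 ≡ 79^2 = 6241 ≡ 177
142 = 128 + 8 + 4 + 2, so 61^142 ≡ 177·268·213·310 ≡ 197 (mod 379)
R · y^e ≡ 258·197 = 50826 ≡ 40 (mod 379)

40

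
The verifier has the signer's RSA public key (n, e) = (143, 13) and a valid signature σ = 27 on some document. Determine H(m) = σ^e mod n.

σ^2 ≡ 27^2 = 729 ≡ 14
σ^4 ≡ 14^2 = 196 ≡ 53
σ^8 ≡ 53^2 = 2809 ≡ 92
13 = 8 + 4 + 1, so σ^13 ≡ 92·53·27 ≡ 92 (mod 143)

92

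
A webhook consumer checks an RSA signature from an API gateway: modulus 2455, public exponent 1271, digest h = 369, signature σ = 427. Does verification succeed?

fails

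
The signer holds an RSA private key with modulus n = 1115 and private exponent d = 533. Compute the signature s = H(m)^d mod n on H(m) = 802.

(H(m))^2 ≡ 802^2 = 643204 ≡ 964
(H(m))^4 ≡ 964^2 = 929296 ≡ 501
(H(m))^8 ≡ 501^2 = 251001 ≡ 126
(H(m))^16 ≡ 126^2 = 15876 ≡ 266
(H(m))^32 ≡ 266^2 = 70756 ≡ 511
(H(m))^64 ≡ 511^2 = 261121 ≡ 211
(H(m))^128 ≡ 211^2 = 44521 ≡ 1036
(H(m))^256 ≡ 1036^2 = 1073296 ≡ 666
(H(m))^512 ≡ 666^2 = 443556 ≡ 901
533 = 512 + 16 + 4 + 1, so (H(m))^533 ≡ 901·266·501·802 ≡ 812 (mod 1115)

812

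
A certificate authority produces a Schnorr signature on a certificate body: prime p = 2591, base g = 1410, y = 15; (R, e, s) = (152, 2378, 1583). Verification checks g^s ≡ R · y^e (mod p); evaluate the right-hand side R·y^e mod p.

1586

15^2 = 225
15^4 ≡ 225^2 = 50625 ≡ 1396
15^8 ≡ 1396^2 = 1948816 ≡ 384
15^16 ≡ 384^2 = 147456 ≡ 2360
15^32 ≡ 2360^2 = 5569600 ≡ 1541
15^64 ≡ 1541^2 = 2374681 ≡ 1325
15^128 ≡ 1325^2 = 1755625 ≡ 1518
15^256 ≡ 1518^2 = 2304324 ≡ 925
15^512 ≡ 925^2 = 855625 ≡ 595
15^1024 ≡ 595^2 = 354025 ≡ 1649
15^2048 ≡ 1649^2 = 2719201 ≡ 1242
2378 = 2048 + 256 + 64 + 8 + 2, so 15^2378 ≡ 1242·925·1325·384·225 ≡ 590 (mod 2591)
R · y^e ≡ 152·590 = 89680 ≡ 1586 (mod 2591)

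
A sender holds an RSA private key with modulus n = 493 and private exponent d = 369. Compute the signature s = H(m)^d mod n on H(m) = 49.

372

(H(m))^369 mod 493 = 372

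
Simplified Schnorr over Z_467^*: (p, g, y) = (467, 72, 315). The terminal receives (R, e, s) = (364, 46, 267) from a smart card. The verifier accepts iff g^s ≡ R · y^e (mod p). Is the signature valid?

invalid

g^s mod p:
72^267 mod 467 = 182
R · y^e mod p:
315^46 mod 467 = 233
364·233 = 84812 ≡ 285 (mod 467)
182 ≠ 285; the check fails.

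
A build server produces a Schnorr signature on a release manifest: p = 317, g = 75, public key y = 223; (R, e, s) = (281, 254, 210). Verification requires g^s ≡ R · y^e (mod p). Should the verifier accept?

accept

g^s mod p:
Squares mod 317: 75^1≡75, 75^2≡236, 75^4≡221, 75^8≡23, 75^16≡212, 75^32≡247, 75^64≡145, 75^128≡103
210 = 128 + 64 + 16 + 2, so 75^210 ≡ 103·145·212·236 ≡ 275 (mod 317)
R · y^e mod p:
Squares mod 317: 223^1≡223, 223^2≡277, 223^4≡15, 223^8≡225, 223^16≡222, 223^32≡149, 223^64≡11, 223^128≡121
254 = 128 + 64 + 32 + 16 + 8 + 4 + 2, so 223^254 ≡ 121·11·149·222·225·15·277 ≡ 54 (mod 317)
281·54 = 15174 ≡ 275 (mod 317)
275 ≡ 275 (mod 317); signature holds.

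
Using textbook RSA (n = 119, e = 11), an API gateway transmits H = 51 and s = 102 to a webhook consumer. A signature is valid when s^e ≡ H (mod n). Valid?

yes

Squares mod 119: s^1≡102, s^2≡51, s^4≡102, s^8≡51
11 = 8 + 2 + 1, so s^11 ≡ 51·51·102 ≡ 51 (mod 119)
51 = H, so the signature checks out.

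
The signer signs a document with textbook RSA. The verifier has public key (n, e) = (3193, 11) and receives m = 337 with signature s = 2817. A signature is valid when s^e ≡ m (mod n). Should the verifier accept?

Squares mod 3193: s^1≡2817, s^2≡884, s^4≡2364, s^8≡746
11 = 8 + 2 + 1, so s^11 ≡ 746·884·2817 ≡ 337 (mod 3193)
s^11 mod 3193 = 337 matches m.

accept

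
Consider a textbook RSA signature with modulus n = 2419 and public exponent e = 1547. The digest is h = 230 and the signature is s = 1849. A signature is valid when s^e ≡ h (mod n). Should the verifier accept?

s^1547 mod 2419 = 230
s^1547 mod 2419 = 230 matches h.

accept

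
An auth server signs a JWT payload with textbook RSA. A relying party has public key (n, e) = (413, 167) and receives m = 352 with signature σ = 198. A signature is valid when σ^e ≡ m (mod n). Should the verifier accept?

reject

σ^2 ≡ 198^2 = 39204 ≡ 382
σ^4 ≡ 382^2 = 145924 ≡ 135
σ^8 ≡ 135^2 = 18225 ≡ 53
σ^16 ≡ 53^2 = 2809 ≡ 331
σ^32 ≡ 331^2 = 109561 ≡ 116
σ^64 ≡ 116^2 = 13456 ≡ 240
σ^128 ≡ 240^2 = 57600 ≡ 193
167 = 128 + 32 + 4 + 2 + 1, so σ^167 ≡ 193·116·135·382·198 ≡ 144 (mod 413)
The recovered value 144 does not match the digest 352.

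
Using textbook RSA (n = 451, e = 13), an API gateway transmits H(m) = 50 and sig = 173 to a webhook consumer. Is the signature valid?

valid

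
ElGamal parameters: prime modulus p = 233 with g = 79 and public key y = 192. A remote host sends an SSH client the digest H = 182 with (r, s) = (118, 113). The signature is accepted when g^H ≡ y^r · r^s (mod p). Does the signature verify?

does not verify

Left side g^H mod p:
Squares mod 233: 79^1≡79, 79^2≡183, 79^4≡170, 79^8≡8, 79^16≡64, 79^32≡135, 79^64≡51, 79^128≡38
182 = 128 + 32 + 16 + 4 + 2, so 79^182 ≡ 38·135·64·170·183 ≡ 220 (mod 233)
Right side y^r · r^s mod p:
Squares mod 233: 192^1≡192, 192^2≡50, 192^4≡170, 192^8≡8, 192^16≡64, 192^32≡135, 192^64≡51
118 = 64 + 32 + 16 + 4 + 2, so 192^118 ≡ 51·135·64·170·50 ≡ 183 (mod 233)
Squares mod 233: 118^1≡118, 118^2≡177, 118^4≡107, 118^8≡32, 118^16≡92, 118^32≡76, 118^64≡184
113 = 64 + 32 + 16 + 1, so 118^113 ≡ 184·76·92·118 ≡ 86 (mod 233)
183·86 = 15738 ≡ 127 (mod 233)
220 ≠ 127, so verification fails.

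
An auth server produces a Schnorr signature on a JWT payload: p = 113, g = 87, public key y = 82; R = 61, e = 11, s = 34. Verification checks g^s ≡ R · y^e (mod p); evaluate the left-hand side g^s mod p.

87^2 = 7569 ≡ 111
87^4 ≡ 111^2 = 12321 ≡ 4
87^8 ≡ 4^2 = 16
87^16 ≡ 16^2 = 256 ≡ 30
87^32 ≡ 30^2 = 900 ≡ 109
34 = 32 + 2, so 87^34 ≡ 109·111 ≡ 8 (mod 113)

8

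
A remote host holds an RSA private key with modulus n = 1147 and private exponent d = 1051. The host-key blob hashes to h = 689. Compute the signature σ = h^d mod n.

Squares mod 1147: h^1≡689, h^2≡1010, h^4≡417, h^8≡692, h^16≡565, h^32≡359, h^64≡417, h^128≡692, h^256≡565, h^512≡359, h^1024≡417
1051 = 1024 + 16 + 8 + 2 + 1, so h^1051 ≡ 417·565·692·1010·689 ≡ 162 (mod 1147)

162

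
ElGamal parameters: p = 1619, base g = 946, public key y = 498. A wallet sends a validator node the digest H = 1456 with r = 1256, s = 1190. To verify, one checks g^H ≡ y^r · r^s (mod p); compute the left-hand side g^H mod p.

946^2 = 894916 ≡ 1228
946^4 ≡ 1228^2 = 1507984 ≡ 695
946^8 ≡ 695^2 = 483025 ≡ 563
946^16 ≡ 563^2 = 316969 ≡ 1264
946^32 ≡ 1264^2 = 1597696 ≡ 1362
946^64 ≡ 1362^2 = 1855044 ≡ 1289
946^128 ≡ 1289^2 = 1661521 ≡ 427
946^256 ≡ 427^2 = 182329 ≡ 1001
946^512 ≡ 1001^2 = 1002001 ≡ 1459
946^1024 ≡ 1459^2 = 2128681 ≡ 1315
1456 = 1024 + 256 + 128 + 32 + 16, so 946^1456 ≡ 1315·1001·427·1362·1264 ≡ 996 (mod 1619)

996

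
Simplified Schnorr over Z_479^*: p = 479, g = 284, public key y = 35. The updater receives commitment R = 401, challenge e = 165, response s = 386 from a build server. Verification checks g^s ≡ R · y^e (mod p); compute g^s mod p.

284^2 = 80656 ≡ 184
284^4 ≡ 184^2 = 33856 ≡ 326
284^8 ≡ 326^2 = 106276 ≡ 417
284^16 ≡ 417^2 = 173889 ≡ 12
284^32 ≡ 12^2 = 144
284^64 ≡ 144^2 = 20736 ≡ 139
284^128 ≡ 139^2 = 19321 ≡ 161
284^256 ≡ 161^2 = 25921 ≡ 55
386 = 256 + 128 + 2, so 284^386 ≡ 55·161·184 ≡ 241 (mod 479)

241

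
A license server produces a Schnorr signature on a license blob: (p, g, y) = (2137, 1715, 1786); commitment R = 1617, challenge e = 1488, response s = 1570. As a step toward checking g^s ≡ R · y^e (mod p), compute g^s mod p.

1715^2 = 2941225 ≡ 713
1715^4 ≡ 713^2 = 508369 ≡ 1900
1715^8 ≡ 1900^2 = 3610000 ≡ 607
1715^16 ≡ 607^2 = 368449 ≡ 885
1715^32 ≡ 885^2 = 783225 ≡ 1083
1715^64 ≡ 1083^2 = 1172889 ≡ 1813
1715^128 ≡ 1813^2 = 3286969 ≡ 263
1715^256 ≡ 263^2 = 69169 ≡ 785
1715^512 ≡ 785^2 = 616225 ≡ 769
1715^1024 ≡ 769^2 = 591361 ≡ 1549
1570 = 1024 + 512 + 32 + 2, so 1715^1570 ≡ 1549·769·1083·713 ≡ 1306 (mod 2137)

1306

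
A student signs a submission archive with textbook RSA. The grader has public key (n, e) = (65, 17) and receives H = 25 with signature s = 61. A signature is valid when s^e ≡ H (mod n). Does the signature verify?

does not verify

s^2 ≡ 61^2 = 3721 ≡ 16
s^4 ≡ 16^2 = 256 ≡ 61
s^8 ≡ 61^2 = 3721 ≡ 16
s^16 ≡ 16^2 = 256 ≡ 61
17 = 16 + 1, so s^17 ≡ 61·61 ≡ 16 (mod 65)
s^17 mod 65 = 16, but H = 25.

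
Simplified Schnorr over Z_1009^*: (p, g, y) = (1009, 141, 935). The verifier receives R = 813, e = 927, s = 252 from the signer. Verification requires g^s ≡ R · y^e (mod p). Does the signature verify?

g^s mod p:
Squares mod 1009: 141^1≡141, 141^2≡710, 141^4≡609, 141^8≡578, 141^16≡105, 141^32≡935, 141^64≡431, 141^128≡105
252 = 128 + 64 + 32 + 16 + 8 + 4, so 141^252 ≡ 105·431·935·105·578·609 ≡ 540 (mod 1009)
R · y^e mod p:
Squares mod 1009: 935^1≡935, 935^2≡431, 935^4≡105, 935^8≡935, 935^16≡431, 935^32≡105, 935^64≡935, 935^128≡431, 935^256≡105, 935^512≡935
927 = 512 + 256 + 128 + 16 + 8 + 4 + 2 + 1, so 935^927 ≡ 935·105·431·431·935·105·431·935 ≡ 394 (mod 1009)
813·394 = 320322 ≡ 469 (mod 1009)
540 ≠ 469; the check fails.

does not verify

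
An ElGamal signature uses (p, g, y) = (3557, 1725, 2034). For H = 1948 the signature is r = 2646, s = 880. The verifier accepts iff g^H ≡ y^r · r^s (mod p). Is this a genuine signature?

genuine

Left side g^H mod p:
Squares mod 3557: 1725^1≡1725, 1725^2≡1973, 1725^4≡1371, 1725^8≡1545, 1725^16≡278, 1725^32≡2587, 1725^64≡1852, 1725^128≡956, 1725^256≡3344, 1725^512≡2685, 1725^1024≡2743
1948 = 1024 + 512 + 256 + 128 + 16 + 8 + 4, so 1725^1948 ≡ 2743·2685·3344·956·278·1545·1371 ≡ 3492 (mod 3557)
Right side y^r · r^s mod p:
Squares mod 3557: 2034^1≡2034, 2034^2≡365, 2034^4≡1616, 2034^8≡618, 2034^16≡1325, 2034^32≡2024, 2034^64≡2469, 2034^128≡2820, 2034^256≡2505, 2034^512≡477, 2034^1024≡3438, 2034^2048≡3490
2646 = 2048 + 512 + 64 + 16 + 4 + 2, so 2034^2646 ≡ 3490·477·2469·1325·1616·365 ≡ 1532 (mod 3557)
Squares mod 3557: 2646^1≡2646, 2646^2≡1140, 2646^4≡1295, 2646^8≡1678, 2646^16≡2097, 2646^32≡957, 2646^64≡1700, 2646^128≡1716, 2646^256≡3017, 2646^512≡3483
880 = 512 + 256 + 64 + 32 + 16, so 2646^880 ≡ 3483·3017·1700·957·2097 ≡ 931 (mod 3557)
1532·931 = 1426292 ≡ 3492 (mod 3557)
3492 ≡ 3492 (mod 3557), so the signature is genuine.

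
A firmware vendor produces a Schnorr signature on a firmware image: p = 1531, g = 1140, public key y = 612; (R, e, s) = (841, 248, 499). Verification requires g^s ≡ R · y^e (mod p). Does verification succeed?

g^s mod p:
1140^2 = 1299600 ≡ 1312
1140^4 ≡ 1312^2 = 1721344 ≡ 500
1140^8 ≡ 500^2 = 250000 ≡ 447
1140^16 ≡ 447^2 = 199809 ≡ 779
1140^32 ≡ 779^2 = 606841 ≡ 565
1140^64 ≡ 565^2 = 319225 ≡ 777
1140^128 ≡ 777^2 = 603729 ≡ 515
1140^256 ≡ 515^2 = 265225 ≡ 362
499 = 256 + 128 + 64 + 32 + 16 + 2 + 1, so 1140^499 ≡ 362·515·777·565·779·1312·1140 ≡ 1471 (mod 1531)
R · y^e mod p:
612^2 = 374544 ≡ 980
612^4 ≡ 980^2 = 960400 ≡ 463
612^8 ≡ 463^2 = 214369 ≡ 29
612^16 ≡ 29^2 = 841
612^32 ≡ 841^2 = 707281 ≡ 1490
612^64 ≡ 1490^2 = 2220100 ≡ 150
612^128 ≡ 150^2 = 22500 ≡ 1066
248 = 128 + 64 + 32 + 16 + 8, so 612^248 ≡ 1066·150·1490·841·29 ≡ 65 (mod 1531)
841·65 = 54665 ≡ 1080 (mod 1531)
1471 ≠ 1080; the check fails.

fails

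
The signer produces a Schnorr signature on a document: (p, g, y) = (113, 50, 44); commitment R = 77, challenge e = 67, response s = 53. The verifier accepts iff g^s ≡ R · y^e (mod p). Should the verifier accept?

g^s mod p:
Squares mod 113: 50^1≡50, 50^2≡14, 50^4≡83, 50^8≡109, 50^16≡16, 50^32≡30
53 = 32 + 16 + 4 + 1, so 50^53 ≡ 30·16·83·50 ≡ 36 (mod 113)
R · y^e mod p:
Squares mod 113: 44^1≡44, 44^2≡15, 44^4≡112, 44^8≡1, 44^16≡1, 44^32≡1, 44^64≡1
67 = 64 + 2 + 1, so 44^67 ≡ 1·15·44 ≡ 95 (mod 113)
77·95 = 7315 ≡ 83 (mod 113)
36 ≠ 83; the check fails.

reject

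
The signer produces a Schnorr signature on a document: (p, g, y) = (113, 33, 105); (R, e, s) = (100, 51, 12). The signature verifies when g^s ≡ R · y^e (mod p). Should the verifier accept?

g^s mod p:
33^2 = 1089 ≡ 72
33^4 ≡ 72^2 = 5184 ≡ 99
33^8 ≡ 99^2 = 9801 ≡ 83
12 = 8 + 4, so 33^12 ≡ 83·99 ≡ 81 (mod 113)
R · y^e mod p:
105^2 = 11025 ≡ 64
105^4 ≡ 64^2 = 4096 ≡ 28
105^8 ≡ 28^2 = 784 ≡ 106
105^16 ≡ 106^2 = 11236 ≡ 49
105^32 ≡ 49^2 = 2401 ≡ 28
51 = 32 + 16 + 2 + 1, so 105^51 ≡ 28·49·64·105 ≡ 57 (mod 113)
100·57 = 5700 ≡ 50 (mod 113)
81 ≠ 50; the check fails.

reject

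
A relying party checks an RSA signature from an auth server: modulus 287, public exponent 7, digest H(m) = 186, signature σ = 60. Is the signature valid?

Squares mod 287: σ^1≡60, σ^2≡156, σ^4≡228
7 = 4 + 2 + 1, so σ^7 ≡ 228·156·60 ≡ 235 (mod 287)
σ^7 mod 287 = 235, but H(m) = 186.

invalid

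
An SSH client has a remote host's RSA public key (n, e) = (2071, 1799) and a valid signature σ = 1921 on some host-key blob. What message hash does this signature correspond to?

428

σ^1799 mod 2071 = 428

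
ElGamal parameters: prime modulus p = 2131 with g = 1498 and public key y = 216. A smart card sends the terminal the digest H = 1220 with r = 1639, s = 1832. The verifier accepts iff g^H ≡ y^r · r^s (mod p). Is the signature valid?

invalid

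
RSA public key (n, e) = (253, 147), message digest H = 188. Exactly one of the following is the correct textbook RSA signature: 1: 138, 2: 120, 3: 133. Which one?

3

Candidate 1: 138^147 mod 253 = 184
Candidate 2: 120^147 mod 253 = 65
Candidate 3: 133^147 mod 253 = 188
  → matches H = 188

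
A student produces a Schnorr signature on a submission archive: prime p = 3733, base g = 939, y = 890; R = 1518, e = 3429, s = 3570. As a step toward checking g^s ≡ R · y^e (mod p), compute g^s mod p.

939^2 = 881721 ≡ 733
939^4 ≡ 733^2 = 537289 ≡ 3470
939^8 ≡ 3470^2 = 12040900 ≡ 1975
939^16 ≡ 1975^2 = 3900625 ≡ 3373
939^32 ≡ 3373^2 = 11377129 ≡ 2678
939^64 ≡ 2678^2 = 7171684 ≡ 591
939^128 ≡ 591^2 = 349281 ≡ 2112
939^256 ≡ 2112^2 = 4460544 ≡ 3342
939^512 ≡ 3342^2 = 11168964 ≡ 3561
939^1024 ≡ 3561^2 = 12680721 ≡ 3453
939^2048 ≡ 3453^2 = 11923209 ≡ 7
3570 = 2048 + 1024 + 256 + 128 + 64 + 32 + 16 + 2, so 939^3570 ≡ 7·3453·3342·2112·591·2678·3373·733 ≡ 873 (mod 3733)

873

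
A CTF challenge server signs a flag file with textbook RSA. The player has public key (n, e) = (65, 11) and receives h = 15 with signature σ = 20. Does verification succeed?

σ^11 mod 65 = 15
15 = h, so the signature checks out.

passes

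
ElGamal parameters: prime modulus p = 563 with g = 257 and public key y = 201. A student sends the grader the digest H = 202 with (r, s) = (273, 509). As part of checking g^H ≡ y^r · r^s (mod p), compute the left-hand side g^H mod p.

90

257^2 = 66049 ≡ 178
257^4 ≡ 178^2 = 31684 ≡ 156
257^8 ≡ 156^2 = 24336 ≡ 127
257^16 ≡ 127^2 = 16129 ≡ 365
257^32 ≡ 365^2 = 133225 ≡ 357
257^64 ≡ 357^2 = 127449 ≡ 211
257^128 ≡ 211^2 = 44521 ≡ 44
202 = 128 + 64 + 8 + 2, so 257^202 ≡ 44·211·127·178 ≡ 90 (mod 563)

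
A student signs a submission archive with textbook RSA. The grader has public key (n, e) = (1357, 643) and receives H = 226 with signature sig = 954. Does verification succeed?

fails

Squares mod 1357: sig^1≡954, sig^2≡926, sig^4≡1209, sig^8≡192, sig^16≡225, sig^32≡416, sig^64≡717, sig^128≡1143, sig^256≡1015, sig^512≡262
643 = 512 + 128 + 2 + 1, so sig^643 ≡ 262·1143·926·954 ≡ 1293 (mod 1357)
1293 ≠ 226, so verification fails.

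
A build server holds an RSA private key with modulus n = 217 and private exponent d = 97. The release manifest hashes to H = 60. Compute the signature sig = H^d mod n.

H^97 mod 217 = 151

151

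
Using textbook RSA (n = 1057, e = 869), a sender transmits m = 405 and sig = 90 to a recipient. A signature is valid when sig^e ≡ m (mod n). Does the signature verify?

sig^2 ≡ 90^2 = 8100 ≡ 701
sig^4 ≡ 701^2 = 491401 ≡ 953
sig^8 ≡ 953^2 = 908209 ≡ 246
sig^16 ≡ 246^2 = 60516 ≡ 267
sig^32 ≡ 267^2 = 71289 ≡ 470
sig^64 ≡ 470^2 = 220900 ≡ 1044
sig^128 ≡ 1044^2 = 1089936 ≡ 169
sig^256 ≡ 169^2 = 28561 ≡ 22
sig^512 ≡ 22^2 = 484
869 = 512 + 256 + 64 + 32 + 4 + 1, so sig^869 ≡ 484·22·1044·470·953·90 ≡ 405 (mod 1057)
405 = m, so the signature checks out.

verifies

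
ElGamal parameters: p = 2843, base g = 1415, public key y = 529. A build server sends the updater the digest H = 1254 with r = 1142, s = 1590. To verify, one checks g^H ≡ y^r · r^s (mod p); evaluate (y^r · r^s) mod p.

1383

529^1142 mod 2843 = 2300
1142^1590 mod 2843 = 1631
y^r · r^s ≡ 2300·1631 = 3751300 ≡ 1383 (mod 2843)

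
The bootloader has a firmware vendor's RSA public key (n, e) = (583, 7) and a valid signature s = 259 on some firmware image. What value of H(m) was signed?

s^7 mod 583 = 63

63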